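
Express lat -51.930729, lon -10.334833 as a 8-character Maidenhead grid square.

Add 180° to longitude and 90° to latitude: 169.66517, 38.06927.
Field: 169.66517/20 → 8 → I, 38.06927/10 → 3 → D; chars ID.
Square: 9.66517/2 → 4, 8.06927/1 → 8; chars 48.
Subsquare: 1.66517/0.0833333 → 19 → t, 0.06927/0.0416667 → 1 → b; chars tb.
Extended square: 0.08183/0.00833333 → 9, 0.02760/0.00416667 → 6; chars 96.

ID48tb96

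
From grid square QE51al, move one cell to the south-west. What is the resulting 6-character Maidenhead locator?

Longitude subsquare a = 0; −1 → -1, wraps to 23 = x, carry into square.
Longitude square 5; −1 → 4.
Latitude subsquare l = 11; −1 → 10 = k.

QE41xk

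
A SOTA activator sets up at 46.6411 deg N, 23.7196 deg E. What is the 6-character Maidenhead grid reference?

KN16up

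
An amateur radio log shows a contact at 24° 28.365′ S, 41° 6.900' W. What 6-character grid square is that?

Shift to the Maidenhead origin (180°W, 90°S): lon 138.8850, lat 65.5272.
Field: 138.8850/20 → 6 → G, 65.5272/10 → 6 → G; chars GG.
Square: 18.8850/2 → 9, 5.5272/1 → 5; chars 95.
Subsquare: 0.8850/0.0833333 → 10 → k, 0.5272/0.0416667 → 12 → m; chars km.

GG95km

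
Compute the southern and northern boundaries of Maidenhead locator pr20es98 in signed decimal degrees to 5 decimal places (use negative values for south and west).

Field P=15, R=17: +15·20° lon, +17·10° lat → SW at lon 120°, lat 80°.
Square 2, 0: +2·2° lon, +0·1° lat → SW at lon 124°, lat 80°.
Subsquare e=4, s=18: +4·0.0833333° lon, +18·0.0416667° lat → SW at lon 124.333°, lat 80.75°.
Extended square 9, 8: +9·0.00833333° lon, +8·0.00416667° lat → SW at lon 124.408°, lat 80.7833°.
Cell spans 0.00833333° lon × 0.00416667° lat.
south 80.78333, north 80.78750.

80.78333, 80.78750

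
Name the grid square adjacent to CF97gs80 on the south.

CF97gr89

Latitude extended square 0; −1 → -1, wraps to 9, carry into subsquare.
Latitude subsquare s = 18; −1 → 17 = r.
The longitude characters are unchanged.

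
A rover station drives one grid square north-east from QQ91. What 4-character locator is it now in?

RQ02

Longitude square 9; +1 → 10, wraps to 0, carry into field.
Longitude field Q = 16; +1 → 17 = R.
Latitude square 1; +1 → 2.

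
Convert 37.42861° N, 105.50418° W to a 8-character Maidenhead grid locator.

Offset from 180°W / 90°S: lon 74.49582°, lat 127.42861°.
Field: 74.49582/20 → 3 → D, 127.42861/10 → 12 → M; chars DM.
Square: 14.49582/2 → 7, 7.42861/1 → 7; chars 77.
Subsquare: 0.49582/0.0833333 → 5 → f, 0.42861/0.0416667 → 10 → k; chars fk.
Extended square: 0.07915/0.00833333 → 9, 0.01194/0.00416667 → 2; chars 92.

DM77fk92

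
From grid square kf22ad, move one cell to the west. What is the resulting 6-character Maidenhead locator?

Longitude subsquare a = 0; −1 → -1, wraps to 23 = x, carry into square.
Longitude square 2; −1 → 1.
The latitude characters are unchanged.

KF12xd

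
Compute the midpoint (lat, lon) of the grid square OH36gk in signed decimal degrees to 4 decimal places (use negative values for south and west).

-13.5625, 106.5417

Field O=14, H=7: +14·20° lon, +7·10° lat → SW at lon 100°, lat -20°.
Square 3, 6: +3·2° lon, +6·1° lat → SW at lon 106°, lat -14°.
Subsquare g=6, k=10: +6·0.0833333° lon, +10·0.0416667° lat → SW at lon 106.5°, lat -13.5833°.
Cell spans 0.0833333° lon × 0.0416667° lat. Centre is SW corner plus half of each.
latitude -13.5625, longitude 106.5417.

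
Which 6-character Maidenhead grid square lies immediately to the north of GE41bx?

GE42ba

Latitude subsquare x = 23; +1 → 24, wraps to 0 = a, carry into square.
Latitude square 1; +1 → 2.
The longitude characters are unchanged.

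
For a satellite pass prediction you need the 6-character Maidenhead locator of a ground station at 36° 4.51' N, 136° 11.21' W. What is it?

CM16vb

Add 180° to longitude and 90° to latitude: 43.8132, 126.0752.
Field: 43.8132/20 → 2 → C, 126.0752/10 → 12 → M; chars CM.
Square: 3.8132/2 → 1, 6.0752/1 → 6; chars 16.
Subsquare: 1.8132/0.0833333 → 21 → v, 0.0752/0.0416667 → 1 → b; chars vb.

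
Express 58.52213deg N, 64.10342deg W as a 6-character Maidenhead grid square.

FO78wm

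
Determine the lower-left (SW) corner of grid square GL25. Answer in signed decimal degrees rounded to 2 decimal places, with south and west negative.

Field G=6, L=11: +6·20° lon, +11·10° lat → SW at lon -60°, lat 20°.
Square 2, 5: +2·2° lon, +5·1° lat → SW at lon -56°, lat 25°.
latitude 25.00, longitude -56.00.

25.00, -56.00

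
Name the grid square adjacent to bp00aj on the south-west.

Longitude subsquare a = 0; −1 → -1, wraps to 23 = x, carry into square.
Longitude square 0; −1 → -1, wraps to 9, carry into field.
Longitude field B = 1; −1 → 0 = A.
Latitude subsquare j = 9; −1 → 8 = i.

AP90xi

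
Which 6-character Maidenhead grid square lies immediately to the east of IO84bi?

IO84ci

Longitude subsquare b = 1; +1 → 2 = c.
The latitude characters are unchanged.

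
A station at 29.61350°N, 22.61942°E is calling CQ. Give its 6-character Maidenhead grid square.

KL19ho

Offset from 180°W / 90°S: lon 202.6194°, lat 119.6135°.
Field: lon ⌊202.6194/20⌋ = 10 → K; lat ⌊119.6135/10⌋ = 11 → L.
Square: lon ⌊2.6194/2⌋ = 1; lat ⌊9.6135/1⌋ = 9.
Subsquare: lon ⌊0.6194/0.0833333⌋ = 7 → h; lat ⌊0.6135/0.0416667⌋ = 14 → o.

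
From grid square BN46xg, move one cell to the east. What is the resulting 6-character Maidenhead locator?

Longitude subsquare x = 23; +1 → 24, wraps to 0 = a, carry into square.
Longitude square 4; +1 → 5.
The latitude characters are unchanged.

BN56ag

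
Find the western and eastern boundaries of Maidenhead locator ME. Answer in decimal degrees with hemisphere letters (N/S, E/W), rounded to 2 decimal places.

60.00° E, 80.00° E

Field M=12, E=4: +12·20° lon, +4·10° lat → SW at lon 60°, lat -50°.
Cell spans 20° lon × 10° lat.
west 60.00° E, east 80.00° E.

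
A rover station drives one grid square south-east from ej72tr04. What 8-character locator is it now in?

EJ72tr13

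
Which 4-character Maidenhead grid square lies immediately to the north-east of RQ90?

Longitude square 9; +1 → 10, wraps to 0, carry into field.
Longitude field R = 17; +1 → 18, wraps to 0 = A, wrapping around the antimeridian.
Latitude square 0; +1 → 1.

AQ01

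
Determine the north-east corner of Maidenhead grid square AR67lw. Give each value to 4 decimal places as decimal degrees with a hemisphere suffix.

87.9583° N, 167.0000° W

Field A=0, R=17: +0·20° lon, +17·10° lat → SW at lon -180°, lat 80°.
Square 6, 7: +6·2° lon, +7·1° lat → SW at lon -168°, lat 87°.
Subsquare l=11, w=22: +11·0.0833333° lon, +22·0.0416667° lat → SW at lon -167.083°, lat 87.9167°.
Cell spans 0.0833333° lon × 0.0416667° lat. NE corner is SW corner plus one full cell.
latitude 87.9583° N, longitude 167.0000° W.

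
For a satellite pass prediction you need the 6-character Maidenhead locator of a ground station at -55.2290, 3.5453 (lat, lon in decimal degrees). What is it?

Offset from 180°W / 90°S: lon 183.5453°, lat 34.7710°.
Field (20°×10°, letters A–R): lon ⌊183.5453/20⌋ = 9 → J; lat ⌊34.7710/10⌋ = 3 → D.
Square (2°×1°, digits 0–9): lon ⌊3.5453/2⌋ = 1; lat ⌊4.7710/1⌋ = 4.
Subsquare (5′×2.5′, letters a–x): lon ⌊1.5453/0.0833333⌋ = 18 → s; lat ⌊0.7710/0.0416667⌋ = 18 → s.

JD14ss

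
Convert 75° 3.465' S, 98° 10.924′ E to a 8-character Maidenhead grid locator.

NB94cw16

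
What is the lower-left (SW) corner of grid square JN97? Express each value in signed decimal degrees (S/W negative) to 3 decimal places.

Field J=9, N=13: +9·20° lon, +13·10° lat → SW at lon 0°, lat 40°.
Square 9, 7: +9·2° lon, +7·1° lat → SW at lon 18°, lat 47°.
latitude 47.000, longitude 18.000.

47.000, 18.000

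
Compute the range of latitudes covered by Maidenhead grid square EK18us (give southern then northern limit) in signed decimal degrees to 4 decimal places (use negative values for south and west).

18.7500, 18.7917

Field E=4, K=10: +4·20° lon, +10·10° lat → SW at lon -100°, lat 10°.
Square 1, 8: +1·2° lon, +8·1° lat → SW at lon -98°, lat 18°.
Subsquare u=20, s=18: +20·0.0833333° lon, +18·0.0416667° lat → SW at lon -96.3333°, lat 18.75°.
Cell spans 0.0833333° lon × 0.0416667° lat.
south 18.7500, north 18.7917.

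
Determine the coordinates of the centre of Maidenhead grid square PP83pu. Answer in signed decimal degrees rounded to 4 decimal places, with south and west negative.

63.8542, 137.2917

Field P=15, P=15: +15·20° lon, +15·10° lat → SW at lon 120°, lat 60°.
Square 8, 3: +8·2° lon, +3·1° lat → SW at lon 136°, lat 63°.
Subsquare p=15, u=20: +15·0.0833333° lon, +20·0.0416667° lat → SW at lon 137.25°, lat 63.8333°.
Cell spans 0.0833333° lon × 0.0416667° lat. Centre is SW corner plus half of each.
latitude 63.8542, longitude 137.2917.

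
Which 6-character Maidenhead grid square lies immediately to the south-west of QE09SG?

QE09rf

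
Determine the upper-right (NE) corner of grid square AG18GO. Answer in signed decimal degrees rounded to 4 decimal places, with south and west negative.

Field A=0, G=6: +0·20° lon, +6·10° lat → SW at lon -180°, lat -30°.
Square 1, 8: +1·2° lon, +8·1° lat → SW at lon -178°, lat -22°.
Subsquare g=6, o=14: +6·0.0833333° lon, +14·0.0416667° lat → SW at lon -177.5°, lat -21.4167°.
Cell spans 0.0833333° lon × 0.0416667° lat. NE corner is SW corner plus one full cell.
latitude -21.3750, longitude -177.4167.

-21.3750, -177.4167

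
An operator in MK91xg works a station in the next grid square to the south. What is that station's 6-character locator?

MK91xf

Latitude subsquare g = 6; −1 → 5 = f.
The longitude characters are unchanged.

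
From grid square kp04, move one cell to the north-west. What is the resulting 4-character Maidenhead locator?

Longitude square 0; −1 → -1, wraps to 9, carry into field.
Longitude field K = 10; −1 → 9 = J.
Latitude square 4; +1 → 5.

JP95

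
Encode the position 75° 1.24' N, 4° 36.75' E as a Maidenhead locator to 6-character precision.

JQ25ha

Add 180° to longitude and 90° to latitude: 184.6125, 165.0207.
Field: lon ⌊184.6125/20⌋ = 9 → J; lat ⌊165.0207/10⌋ = 16 → Q.
Square: lon ⌊4.6125/2⌋ = 2; lat ⌊5.0207/1⌋ = 5.
Subsquare: lon ⌊0.6125/0.0833333⌋ = 7 → h; lat ⌊0.0207/0.0416667⌋ = 0 → a.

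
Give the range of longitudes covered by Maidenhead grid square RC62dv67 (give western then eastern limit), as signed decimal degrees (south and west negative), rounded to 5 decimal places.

Field R=17, C=2: +17·20° lon, +2·10° lat → SW at lon 160°, lat -70°.
Square 6, 2: +6·2° lon, +2·1° lat → SW at lon 172°, lat -68°.
Subsquare d=3, v=21: +3·0.0833333° lon, +21·0.0416667° lat → SW at lon 172.25°, lat -67.125°.
Extended square 6, 7: +6·0.00833333° lon, +7·0.00416667° lat → SW at lon 172.3°, lat -67.0958°.
Cell spans 0.00833333° lon × 0.00416667° lat.
west 172.30000, east 172.30833.

172.30000, 172.30833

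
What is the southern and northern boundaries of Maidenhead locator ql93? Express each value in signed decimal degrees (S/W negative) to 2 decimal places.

23.00, 24.00

Field Q=16, L=11: +16·20° lon, +11·10° lat → SW at lon 140°, lat 20°.
Square 9, 3: +9·2° lon, +3·1° lat → SW at lon 158°, lat 23°.
Cell spans 2° lon × 1° lat.
south 23.00, north 24.00.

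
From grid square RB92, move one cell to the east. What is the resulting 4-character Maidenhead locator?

AB02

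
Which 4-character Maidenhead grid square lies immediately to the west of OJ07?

NJ97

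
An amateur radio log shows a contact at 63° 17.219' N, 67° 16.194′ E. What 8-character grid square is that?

MP33pg28

Add 180° to longitude and 90° to latitude: 247.26990, 153.28698.
Field: lon ⌊247.26990/20⌋ = 12 → M; lat ⌊153.28698/10⌋ = 15 → P.
Square: lon ⌊7.26990/2⌋ = 3; lat ⌊3.28698/1⌋ = 3.
Subsquare: lon ⌊1.26990/0.0833333⌋ = 15 → p; lat ⌊0.28698/0.0416667⌋ = 6 → g.
Extended square: lon ⌊0.01990/0.00833333⌋ = 2; lat ⌊0.03698/0.00416667⌋ = 8.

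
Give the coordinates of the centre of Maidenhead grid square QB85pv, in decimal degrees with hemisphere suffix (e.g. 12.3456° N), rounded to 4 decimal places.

74.1042° S, 157.2917° E

Field Q=16, B=1: +16·20° lon, +1·10° lat → SW at lon 140°, lat -80°.
Square 8, 5: +8·2° lon, +5·1° lat → SW at lon 156°, lat -75°.
Subsquare p=15, v=21: +15·0.0833333° lon, +21·0.0416667° lat → SW at lon 157.25°, lat -74.125°.
Cell spans 0.0833333° lon × 0.0416667° lat. Centre is SW corner plus half of each.
latitude 74.1042° S, longitude 157.2917° E.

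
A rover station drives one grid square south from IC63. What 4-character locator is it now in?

IC62

Latitude square 3; −1 → 2.
The longitude characters are unchanged.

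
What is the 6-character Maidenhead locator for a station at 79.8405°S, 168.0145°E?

RB40ad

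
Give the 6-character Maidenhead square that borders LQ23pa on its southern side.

Latitude subsquare a = 0; −1 → -1, wraps to 23 = x, carry into square.
Latitude square 3; −1 → 2.
The longitude characters are unchanged.

LQ22px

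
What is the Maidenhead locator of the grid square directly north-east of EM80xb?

Longitude subsquare x = 23; +1 → 24, wraps to 0 = a, carry into square.
Longitude square 8; +1 → 9.
Latitude subsquare b = 1; +1 → 2 = c.

EM90ac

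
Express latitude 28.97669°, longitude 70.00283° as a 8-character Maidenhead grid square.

Shift to the Maidenhead origin (180°W, 90°S): lon 250.00283, lat 118.97669.
Field: 250.00283/20 → 12 → M, 118.97669/10 → 11 → L; chars ML.
Square: 10.00283/2 → 5, 8.97669/1 → 8; chars 58.
Subsquare: 0.00283/0.0833333 → 0 → a, 0.97669/0.0416667 → 23 → x; chars ax.
Extended square: 0.00283/0.00833333 → 0, 0.01836/0.00416667 → 4; chars 04.

ML58ax04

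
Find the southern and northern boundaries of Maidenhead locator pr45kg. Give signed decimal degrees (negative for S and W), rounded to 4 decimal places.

Field P=15, R=17: +15·20° lon, +17·10° lat → SW at lon 120°, lat 80°.
Square 4, 5: +4·2° lon, +5·1° lat → SW at lon 128°, lat 85°.
Subsquare k=10, g=6: +10·0.0833333° lon, +6·0.0416667° lat → SW at lon 128.833°, lat 85.25°.
Cell spans 0.0833333° lon × 0.0416667° lat.
south 85.2500, north 85.2917.

85.2500, 85.2917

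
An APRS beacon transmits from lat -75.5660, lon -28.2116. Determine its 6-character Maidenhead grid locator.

Offset from 180°W / 90°S: lon 151.7884°, lat 14.4340°.
Field: 151.7884/20 → 7 → H, 14.4340/10 → 1 → B; chars HB.
Square: 11.7884/2 → 5, 4.4340/1 → 4; chars 54.
Subsquare: 1.7884/0.0833333 → 21 → v, 0.4340/0.0416667 → 10 → k; chars vk.

HB54vk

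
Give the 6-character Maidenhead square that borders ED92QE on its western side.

Longitude subsquare q = 16; −1 → 15 = p.
The latitude characters are unchanged.

ED92pe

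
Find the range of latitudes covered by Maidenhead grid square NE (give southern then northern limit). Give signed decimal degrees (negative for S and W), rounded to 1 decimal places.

Field N=13, E=4: +13·20° lon, +4·10° lat → SW at lon 80°, lat -50°.
Cell spans 20° lon × 10° lat.
south -50.0, north -40.0.

-50.0, -40.0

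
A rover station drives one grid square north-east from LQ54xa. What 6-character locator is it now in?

Longitude subsquare x = 23; +1 → 24, wraps to 0 = a, carry into square.
Longitude square 5; +1 → 6.
Latitude subsquare a = 0; +1 → 1 = b.

LQ64ab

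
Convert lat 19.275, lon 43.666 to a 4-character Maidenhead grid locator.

LK19

Shift to the Maidenhead origin (180°W, 90°S): lon 223.67, lat 109.28.
Field: lon ⌊223.67/20⌋ = 11 → L; lat ⌊109.28/10⌋ = 10 → K.
Square: lon ⌊3.67/2⌋ = 1; lat ⌊9.28/1⌋ = 9.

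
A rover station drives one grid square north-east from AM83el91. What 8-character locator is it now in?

AM83fl02

Longitude extended square 9; +1 → 10, wraps to 0, carry into subsquare.
Longitude subsquare e = 4; +1 → 5 = f.
Latitude extended square 1; +1 → 2.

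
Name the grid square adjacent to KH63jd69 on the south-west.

Longitude extended square 6; −1 → 5.
Latitude extended square 9; −1 → 8.

KH63jd58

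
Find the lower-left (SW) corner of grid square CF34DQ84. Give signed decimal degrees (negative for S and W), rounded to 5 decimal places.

Field C=2, F=5: +2·20° lon, +5·10° lat → SW at lon -140°, lat -40°.
Square 3, 4: +3·2° lon, +4·1° lat → SW at lon -134°, lat -36°.
Subsquare d=3, q=16: +3·0.0833333° lon, +16·0.0416667° lat → SW at lon -133.75°, lat -35.3333°.
Extended square 8, 4: +8·0.00833333° lon, +4·0.00416667° lat → SW at lon -133.683°, lat -35.3167°.
latitude -35.31667, longitude -133.68333.

-35.31667, -133.68333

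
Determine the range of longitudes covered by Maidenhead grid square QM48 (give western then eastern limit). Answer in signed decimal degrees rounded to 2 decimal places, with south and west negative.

148.00, 150.00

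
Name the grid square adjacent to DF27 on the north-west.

DF18

Longitude square 2; −1 → 1.
Latitude square 7; +1 → 8.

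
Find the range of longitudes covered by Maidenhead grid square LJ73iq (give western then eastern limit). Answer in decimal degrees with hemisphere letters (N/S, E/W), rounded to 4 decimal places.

54.6667° E, 54.7500° E

Field L=11, J=9: +11·20° lon, +9·10° lat → SW at lon 40°, lat 0°.
Square 7, 3: +7·2° lon, +3·1° lat → SW at lon 54°, lat 3°.
Subsquare i=8, q=16: +8·0.0833333° lon, +16·0.0416667° lat → SW at lon 54.6667°, lat 3.66667°.
Cell spans 0.0833333° lon × 0.0416667° lat.
west 54.6667° E, east 54.7500° E.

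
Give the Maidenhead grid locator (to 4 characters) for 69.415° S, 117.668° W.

DC10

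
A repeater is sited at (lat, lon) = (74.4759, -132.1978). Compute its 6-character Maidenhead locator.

CQ34vl

Offset from 180°W / 90°S: lon 47.8022°, lat 164.4759°.
Field: lon ⌊47.8022/20⌋ = 2 → C; lat ⌊164.4759/10⌋ = 16 → Q.
Square: lon ⌊7.8022/2⌋ = 3; lat ⌊4.4759/1⌋ = 4.
Subsquare: lon ⌊1.8022/0.0833333⌋ = 21 → v; lat ⌊0.4759/0.0416667⌋ = 11 → l.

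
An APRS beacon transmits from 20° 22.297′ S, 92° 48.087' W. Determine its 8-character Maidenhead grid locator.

EG39op30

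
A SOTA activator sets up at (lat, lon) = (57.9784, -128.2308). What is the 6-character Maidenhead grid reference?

Add 180° to longitude and 90° to latitude: 51.7692, 147.9784.
Field: lon ⌊51.7692/20⌋ = 2 → C; lat ⌊147.9784/10⌋ = 14 → O.
Square: lon ⌊11.7692/2⌋ = 5; lat ⌊7.9784/1⌋ = 7.
Subsquare: lon ⌊1.7692/0.0833333⌋ = 21 → v; lat ⌊0.9784/0.0416667⌋ = 23 → x.

CO57vx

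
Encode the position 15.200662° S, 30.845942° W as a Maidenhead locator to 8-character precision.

Add 180° to longitude and 90° to latitude: 149.15406, 74.79934.
Field: lon ⌊149.15406/20⌋ = 7 → H; lat ⌊74.79934/10⌋ = 7 → H.
Square: lon ⌊9.15406/2⌋ = 4; lat ⌊4.79934/1⌋ = 4.
Subsquare: lon ⌊1.15406/0.0833333⌋ = 13 → n; lat ⌊0.79934/0.0416667⌋ = 19 → t.
Extended square: lon ⌊0.07072/0.00833333⌋ = 8; lat ⌊0.00767/0.00416667⌋ = 1.

HH44nt81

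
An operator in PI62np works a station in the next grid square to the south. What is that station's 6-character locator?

PI62no

Latitude subsquare p = 15; −1 → 14 = o.
The longitude characters are unchanged.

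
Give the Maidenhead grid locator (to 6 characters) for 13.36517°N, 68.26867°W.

FK53ui

Shift to the Maidenhead origin (180°W, 90°S): lon 111.7313, lat 103.3652.
Field (20°×10°, letters A–R): 111.7313/20 → 5 → F, 103.3652/10 → 10 → K; chars FK.
Square (2°×1°, digits 0–9): 11.7313/2 → 5, 3.3652/1 → 3; chars 53.
Subsquare (5′×2.5′, letters a–x): 1.7313/0.0833333 → 20 → u, 0.3652/0.0416667 → 8 → i; chars ui.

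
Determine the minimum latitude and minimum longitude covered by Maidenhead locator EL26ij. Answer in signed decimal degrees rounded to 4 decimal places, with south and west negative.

26.3750, -95.3333

Field E=4, L=11: +4·20° lon, +11·10° lat → SW at lon -100°, lat 20°.
Square 2, 6: +2·2° lon, +6·1° lat → SW at lon -96°, lat 26°.
Subsquare i=8, j=9: +8·0.0833333° lon, +9·0.0416667° lat → SW at lon -95.3333°, lat 26.375°.
latitude 26.3750, longitude -95.3333.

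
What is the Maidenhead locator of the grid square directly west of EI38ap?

Longitude subsquare a = 0; −1 → -1, wraps to 23 = x, carry into square.
Longitude square 3; −1 → 2.
The latitude characters are unchanged.

EI28xp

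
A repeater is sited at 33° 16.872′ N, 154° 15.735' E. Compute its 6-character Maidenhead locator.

Shift to the Maidenhead origin (180°W, 90°S): lon 334.2622, lat 123.2812.
Field (20°×10°, letters A–R): 334.2622/20 → 16 → Q, 123.2812/10 → 12 → M; chars QM.
Square (2°×1°, digits 0–9): 14.2622/2 → 7, 3.2812/1 → 3; chars 73.
Subsquare (5′×2.5′, letters a–x): 0.2622/0.0833333 → 3 → d, 0.2812/0.0416667 → 6 → g; chars dg.

QM73dg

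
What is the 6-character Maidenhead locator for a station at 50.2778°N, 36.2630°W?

HO10ug

Shift to the Maidenhead origin (180°W, 90°S): lon 143.7370, lat 140.2778.
Field (20°×10°, letters A–R): lon ⌊143.7370/20⌋ = 7 → H; lat ⌊140.2778/10⌋ = 14 → O.
Square (2°×1°, digits 0–9): lon ⌊3.7370/2⌋ = 1; lat ⌊0.2778/1⌋ = 0.
Subsquare (5′×2.5′, letters a–x): lon ⌊1.7370/0.0833333⌋ = 20 → u; lat ⌊0.2778/0.0416667⌋ = 6 → g.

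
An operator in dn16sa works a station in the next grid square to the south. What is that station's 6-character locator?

Latitude subsquare a = 0; −1 → -1, wraps to 23 = x, carry into square.
Latitude square 6; −1 → 5.
The longitude characters are unchanged.

DN15sx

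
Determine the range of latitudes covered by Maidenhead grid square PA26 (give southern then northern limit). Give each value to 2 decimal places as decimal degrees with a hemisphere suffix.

Field P=15, A=0: +15·20° lon, +0·10° lat → SW at lon 120°, lat -90°.
Square 2, 6: +2·2° lon, +6·1° lat → SW at lon 124°, lat -84°.
Cell spans 2° lon × 1° lat.
south 84.00° S, north 83.00° S.

84.00° S, 83.00° S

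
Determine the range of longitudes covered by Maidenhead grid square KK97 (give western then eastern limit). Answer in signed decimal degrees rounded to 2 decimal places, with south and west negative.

Field K=10, K=10: +10·20° lon, +10·10° lat → SW at lon 20°, lat 10°.
Square 9, 7: +9·2° lon, +7·1° lat → SW at lon 38°, lat 17°.
Cell spans 2° lon × 1° lat.
west 38.00, east 40.00.

38.00, 40.00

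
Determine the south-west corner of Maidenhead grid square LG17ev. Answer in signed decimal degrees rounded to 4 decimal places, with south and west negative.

-22.1250, 42.3333

Field L=11, G=6: +11·20° lon, +6·10° lat → SW at lon 40°, lat -30°.
Square 1, 7: +1·2° lon, +7·1° lat → SW at lon 42°, lat -23°.
Subsquare e=4, v=21: +4·0.0833333° lon, +21·0.0416667° lat → SW at lon 42.3333°, lat -22.125°.
latitude -22.1250, longitude 42.3333.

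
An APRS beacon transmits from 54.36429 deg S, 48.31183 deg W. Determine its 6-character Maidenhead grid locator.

GD55up

Add 180° to longitude and 90° to latitude: 131.6882, 35.6357.
Field: 131.6882/20 → 6 → G, 35.6357/10 → 3 → D; chars GD.
Square: 11.6882/2 → 5, 5.6357/1 → 5; chars 55.
Subsquare: 1.6882/0.0833333 → 20 → u, 0.6357/0.0416667 → 15 → p; chars up.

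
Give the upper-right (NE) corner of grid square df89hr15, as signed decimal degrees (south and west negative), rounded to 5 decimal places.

-30.26667, -103.40000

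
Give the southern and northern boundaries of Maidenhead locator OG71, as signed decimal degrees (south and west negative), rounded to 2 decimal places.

Field O=14, G=6: +14·20° lon, +6·10° lat → SW at lon 100°, lat -30°.
Square 7, 1: +7·2° lon, +1·1° lat → SW at lon 114°, lat -29°.
Cell spans 2° lon × 1° lat.
south -29.00, north -28.00.

-29.00, -28.00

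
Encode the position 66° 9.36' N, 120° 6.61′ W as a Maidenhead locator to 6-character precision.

Add 180° to longitude and 90° to latitude: 59.8898, 156.1560.
Field (20°×10°, letters A–R): 59.8898/20 → 2 → C, 156.1560/10 → 15 → P; chars CP.
Square (2°×1°, digits 0–9): 19.8898/2 → 9, 6.1560/1 → 6; chars 96.
Subsquare (5′×2.5′, letters a–x): 1.8898/0.0833333 → 22 → w, 0.1560/0.0416667 → 3 → d; chars wd.

CP96wd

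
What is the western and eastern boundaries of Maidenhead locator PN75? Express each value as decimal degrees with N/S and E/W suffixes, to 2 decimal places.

Field P=15, N=13: +15·20° lon, +13·10° lat → SW at lon 120°, lat 40°.
Square 7, 5: +7·2° lon, +5·1° lat → SW at lon 134°, lat 45°.
Cell spans 2° lon × 1° lat.
west 134.00° E, east 136.00° E.

134.00° E, 136.00° E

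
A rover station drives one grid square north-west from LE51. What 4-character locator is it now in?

LE42

Longitude square 5; −1 → 4.
Latitude square 1; +1 → 2.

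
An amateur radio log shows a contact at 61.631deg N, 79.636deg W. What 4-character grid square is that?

FP01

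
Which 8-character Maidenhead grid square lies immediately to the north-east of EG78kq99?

EG78lr00

Longitude extended square 9; +1 → 10, wraps to 0, carry into subsquare.
Longitude subsquare k = 10; +1 → 11 = l.
Latitude extended square 9; +1 → 10, wraps to 0, carry into subsquare.
Latitude subsquare q = 16; +1 → 17 = r.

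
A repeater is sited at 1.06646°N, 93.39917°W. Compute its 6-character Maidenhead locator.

EJ31hb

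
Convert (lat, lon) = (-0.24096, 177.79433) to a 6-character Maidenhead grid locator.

RI89vs

Add 180° to longitude and 90° to latitude: 357.7943, 89.7590.
Field: 357.7943/20 → 17 → R, 89.7590/10 → 8 → I; chars RI.
Square: 17.7943/2 → 8, 9.7590/1 → 9; chars 89.
Subsquare: 1.7943/0.0833333 → 21 → v, 0.7590/0.0416667 → 18 → s; chars vs.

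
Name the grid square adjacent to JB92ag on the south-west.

JB82xf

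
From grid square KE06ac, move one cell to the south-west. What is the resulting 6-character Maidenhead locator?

JE96xb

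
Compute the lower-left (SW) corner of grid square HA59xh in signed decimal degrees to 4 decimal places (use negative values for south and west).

-80.7083, -28.0833

Field H=7, A=0: +7·20° lon, +0·10° lat → SW at lon -40°, lat -90°.
Square 5, 9: +5·2° lon, +9·1° lat → SW at lon -30°, lat -81°.
Subsquare x=23, h=7: +23·0.0833333° lon, +7·0.0416667° lat → SW at lon -28.0833°, lat -80.7083°.
latitude -80.7083, longitude -28.0833.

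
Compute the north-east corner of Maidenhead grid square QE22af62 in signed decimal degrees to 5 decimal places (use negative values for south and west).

Field Q=16, E=4: +16·20° lon, +4·10° lat → SW at lon 140°, lat -50°.
Square 2, 2: +2·2° lon, +2·1° lat → SW at lon 144°, lat -48°.
Subsquare a=0, f=5: +0·0.0833333° lon, +5·0.0416667° lat → SW at lon 144°, lat -47.7917°.
Extended square 6, 2: +6·0.00833333° lon, +2·0.00416667° lat → SW at lon 144.05°, lat -47.7833°.
Cell spans 0.00833333° lon × 0.00416667° lat. NE corner is SW corner plus one full cell.
latitude -47.77917, longitude 144.05833.

-47.77917, 144.05833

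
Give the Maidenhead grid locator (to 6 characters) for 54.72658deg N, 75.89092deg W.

Offset from 180°W / 90°S: lon 104.1091°, lat 144.7266°.
Field: 104.1091/20 → 5 → F, 144.7266/10 → 14 → O; chars FO.
Square: 4.1091/2 → 2, 4.7266/1 → 4; chars 24.
Subsquare: 0.1091/0.0833333 → 1 → b, 0.7266/0.0416667 → 17 → r; chars br.

FO24br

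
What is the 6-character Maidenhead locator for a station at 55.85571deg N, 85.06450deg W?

Add 180° to longitude and 90° to latitude: 94.9355, 145.8557.
Field: 94.9355/20 → 4 → E, 145.8557/10 → 14 → O; chars EO.
Square: 14.9355/2 → 7, 5.8557/1 → 5; chars 75.
Subsquare: 0.9355/0.0833333 → 11 → l, 0.8557/0.0416667 → 20 → u; chars lu.

EO75lu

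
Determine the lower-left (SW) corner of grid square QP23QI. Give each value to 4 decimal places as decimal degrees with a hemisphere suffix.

Field Q=16, P=15: +16·20° lon, +15·10° lat → SW at lon 140°, lat 60°.
Square 2, 3: +2·2° lon, +3·1° lat → SW at lon 144°, lat 63°.
Subsquare q=16, i=8: +16·0.0833333° lon, +8·0.0416667° lat → SW at lon 145.333°, lat 63.3333°.
latitude 63.3333° N, longitude 145.3333° E.

63.3333° N, 145.3333° E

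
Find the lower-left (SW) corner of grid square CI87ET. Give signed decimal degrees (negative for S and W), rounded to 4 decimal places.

Field C=2, I=8: +2·20° lon, +8·10° lat → SW at lon -140°, lat -10°.
Square 8, 7: +8·2° lon, +7·1° lat → SW at lon -124°, lat -3°.
Subsquare e=4, t=19: +4·0.0833333° lon, +19·0.0416667° lat → SW at lon -123.667°, lat -2.20833°.
latitude -2.2083, longitude -123.6667.

-2.2083, -123.6667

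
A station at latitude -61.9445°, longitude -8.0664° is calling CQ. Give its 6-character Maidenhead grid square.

IC58xb

Add 180° to longitude and 90° to latitude: 171.9336, 28.0555.
Field (20°×10°, letters A–R): lon ⌊171.9336/20⌋ = 8 → I; lat ⌊28.0555/10⌋ = 2 → C.
Square (2°×1°, digits 0–9): lon ⌊11.9336/2⌋ = 5; lat ⌊8.0555/1⌋ = 8.
Subsquare (5′×2.5′, letters a–x): lon ⌊1.9336/0.0833333⌋ = 23 → x; lat ⌊0.0555/0.0416667⌋ = 1 → b.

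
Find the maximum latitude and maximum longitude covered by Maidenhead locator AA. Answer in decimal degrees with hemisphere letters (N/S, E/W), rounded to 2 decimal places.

Field A=0, A=0: +0·20° lon, +0·10° lat → SW at lon -180°, lat -90°.
Cell spans 20° lon × 10° lat. NE corner is SW corner plus one full cell.
latitude 80.00° S, longitude 160.00° W.

80.00° S, 160.00° W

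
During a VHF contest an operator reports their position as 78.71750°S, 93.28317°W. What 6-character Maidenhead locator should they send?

EB31ig

Add 180° to longitude and 90° to latitude: 86.7168, 11.2825.
Field (20°×10°, letters A–R): lon ⌊86.7168/20⌋ = 4 → E; lat ⌊11.2825/10⌋ = 1 → B.
Square (2°×1°, digits 0–9): lon ⌊6.7168/2⌋ = 3; lat ⌊1.2825/1⌋ = 1.
Subsquare (5′×2.5′, letters a–x): lon ⌊0.7168/0.0833333⌋ = 8 → i; lat ⌊0.2825/0.0416667⌋ = 6 → g.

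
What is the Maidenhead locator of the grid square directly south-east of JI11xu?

Longitude subsquare x = 23; +1 → 24, wraps to 0 = a, carry into square.
Longitude square 1; +1 → 2.
Latitude subsquare u = 20; −1 → 19 = t.

JI21at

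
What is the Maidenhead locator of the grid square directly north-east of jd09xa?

JD19ab

Longitude subsquare x = 23; +1 → 24, wraps to 0 = a, carry into square.
Longitude square 0; +1 → 1.
Latitude subsquare a = 0; +1 → 1 = b.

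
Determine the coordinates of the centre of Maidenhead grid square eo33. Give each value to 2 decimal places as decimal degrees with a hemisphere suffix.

Field E=4, O=14: +4·20° lon, +14·10° lat → SW at lon -100°, lat 50°.
Square 3, 3: +3·2° lon, +3·1° lat → SW at lon -94°, lat 53°.
Cell spans 2° lon × 1° lat. Centre is SW corner plus half of each.
latitude 53.50° N, longitude 93.00° W.

53.50° N, 93.00° W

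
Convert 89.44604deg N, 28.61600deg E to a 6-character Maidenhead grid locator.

Offset from 180°W / 90°S: lon 208.6160°, lat 179.4460°.
Field: lon ⌊208.6160/20⌋ = 10 → K; lat ⌊179.4460/10⌋ = 17 → R.
Square: lon ⌊8.6160/2⌋ = 4; lat ⌊9.4460/1⌋ = 9.
Subsquare: lon ⌊0.6160/0.0833333⌋ = 7 → h; lat ⌊0.4460/0.0416667⌋ = 10 → k.

KR49hk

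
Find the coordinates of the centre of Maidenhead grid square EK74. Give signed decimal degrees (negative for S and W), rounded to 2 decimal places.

Field E=4, K=10: +4·20° lon, +10·10° lat → SW at lon -100°, lat 10°.
Square 7, 4: +7·2° lon, +4·1° lat → SW at lon -86°, lat 14°.
Cell spans 2° lon × 1° lat. Centre is SW corner plus half of each.
latitude 14.50, longitude -85.00.

14.50, -85.00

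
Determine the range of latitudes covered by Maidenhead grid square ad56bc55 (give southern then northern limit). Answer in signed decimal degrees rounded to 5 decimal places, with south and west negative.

Field A=0, D=3: +0·20° lon, +3·10° lat → SW at lon -180°, lat -60°.
Square 5, 6: +5·2° lon, +6·1° lat → SW at lon -170°, lat -54°.
Subsquare b=1, c=2: +1·0.0833333° lon, +2·0.0416667° lat → SW at lon -169.917°, lat -53.9167°.
Extended square 5, 5: +5·0.00833333° lon, +5·0.00416667° lat → SW at lon -169.875°, lat -53.8958°.
Cell spans 0.00833333° lon × 0.00416667° lat.
south -53.89583, north -53.89167.

-53.89583, -53.89167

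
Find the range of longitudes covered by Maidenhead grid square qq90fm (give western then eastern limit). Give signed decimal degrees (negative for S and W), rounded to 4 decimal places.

158.4167, 158.5000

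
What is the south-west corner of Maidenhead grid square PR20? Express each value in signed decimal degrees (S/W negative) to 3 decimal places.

Field P=15, R=17: +15·20° lon, +17·10° lat → SW at lon 120°, lat 80°.
Square 2, 0: +2·2° lon, +0·1° lat → SW at lon 124°, lat 80°.
latitude 80.000, longitude 124.000.

80.000, 124.000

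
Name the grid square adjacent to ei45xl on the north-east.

EI55am

Longitude subsquare x = 23; +1 → 24, wraps to 0 = a, carry into square.
Longitude square 4; +1 → 5.
Latitude subsquare l = 11; +1 → 12 = m.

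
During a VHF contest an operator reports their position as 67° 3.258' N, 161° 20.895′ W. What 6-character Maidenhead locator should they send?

AP97hb

Add 180° to longitude and 90° to latitude: 18.6517, 157.0543.
Field (20°×10°, letters A–R): lon ⌊18.6517/20⌋ = 0 → A; lat ⌊157.0543/10⌋ = 15 → P.
Square (2°×1°, digits 0–9): lon ⌊18.6517/2⌋ = 9; lat ⌊7.0543/1⌋ = 7.
Subsquare (5′×2.5′, letters a–x): lon ⌊0.6517/0.0833333⌋ = 7 → h; lat ⌊0.0543/0.0416667⌋ = 1 → b.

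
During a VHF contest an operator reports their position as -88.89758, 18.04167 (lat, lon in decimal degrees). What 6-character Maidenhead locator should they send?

JA91ac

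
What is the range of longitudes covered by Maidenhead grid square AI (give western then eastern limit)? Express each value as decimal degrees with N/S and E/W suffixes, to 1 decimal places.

Field A=0, I=8: +0·20° lon, +8·10° lat → SW at lon -180°, lat -10°.
Cell spans 20° lon × 10° lat.
west 180.0° W, east 160.0° W.

180.0° W, 160.0° W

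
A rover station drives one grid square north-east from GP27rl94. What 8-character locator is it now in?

Longitude extended square 9; +1 → 10, wraps to 0, carry into subsquare.
Longitude subsquare r = 17; +1 → 18 = s.
Latitude extended square 4; +1 → 5.

GP27sl05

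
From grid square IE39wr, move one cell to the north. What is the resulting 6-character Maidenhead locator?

Latitude subsquare r = 17; +1 → 18 = s.
The longitude characters are unchanged.

IE39ws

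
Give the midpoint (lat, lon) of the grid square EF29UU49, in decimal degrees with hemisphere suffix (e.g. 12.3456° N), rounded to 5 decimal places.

30.12708° S, 94.29583° W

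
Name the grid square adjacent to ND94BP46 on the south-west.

Longitude extended square 4; −1 → 3.
Latitude extended square 6; −1 → 5.

ND94bp35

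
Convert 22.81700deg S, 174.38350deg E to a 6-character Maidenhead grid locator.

RG77ee

Add 180° to longitude and 90° to latitude: 354.3835, 67.1830.
Field: 354.3835/20 → 17 → R, 67.1830/10 → 6 → G; chars RG.
Square: 14.3835/2 → 7, 7.1830/1 → 7; chars 77.
Subsquare: 0.3835/0.0833333 → 4 → e, 0.1830/0.0416667 → 4 → e; chars ee.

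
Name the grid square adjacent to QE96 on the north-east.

RE07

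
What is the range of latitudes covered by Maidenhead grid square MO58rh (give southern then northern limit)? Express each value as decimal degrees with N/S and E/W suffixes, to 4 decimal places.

58.2917° N, 58.3333° N

Field M=12, O=14: +12·20° lon, +14·10° lat → SW at lon 60°, lat 50°.
Square 5, 8: +5·2° lon, +8·1° lat → SW at lon 70°, lat 58°.
Subsquare r=17, h=7: +17·0.0833333° lon, +7·0.0416667° lat → SW at lon 71.4167°, lat 58.2917°.
Cell spans 0.0833333° lon × 0.0416667° lat.
south 58.2917° N, north 58.3333° N.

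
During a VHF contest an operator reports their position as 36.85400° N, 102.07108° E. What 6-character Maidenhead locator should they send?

OM16au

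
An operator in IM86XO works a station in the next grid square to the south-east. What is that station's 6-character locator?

Longitude subsquare x = 23; +1 → 24, wraps to 0 = a, carry into square.
Longitude square 8; +1 → 9.
Latitude subsquare o = 14; −1 → 13 = n.

IM96an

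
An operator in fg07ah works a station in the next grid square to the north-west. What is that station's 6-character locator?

EG97xi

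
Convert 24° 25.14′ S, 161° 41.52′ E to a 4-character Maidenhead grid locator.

Offset from 180°W / 90°S: lon 341.69°, lat 65.58°.
Field (20°×10°, letters A–R): lon ⌊341.69/20⌋ = 17 → R; lat ⌊65.58/10⌋ = 6 → G.
Square (2°×1°, digits 0–9): lon ⌊1.69/2⌋ = 0; lat ⌊5.58/1⌋ = 5.

RG05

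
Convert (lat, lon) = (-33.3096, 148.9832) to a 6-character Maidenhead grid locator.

QF46lq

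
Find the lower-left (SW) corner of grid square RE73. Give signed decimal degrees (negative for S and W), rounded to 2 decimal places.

-47.00, 174.00

Field R=17, E=4: +17·20° lon, +4·10° lat → SW at lon 160°, lat -50°.
Square 7, 3: +7·2° lon, +3·1° lat → SW at lon 174°, lat -47°.
latitude -47.00, longitude 174.00.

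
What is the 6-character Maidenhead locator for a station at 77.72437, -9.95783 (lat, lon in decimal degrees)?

IQ57ar

Shift to the Maidenhead origin (180°W, 90°S): lon 170.0422, lat 167.7244.
Field: 170.0422/20 → 8 → I, 167.7244/10 → 16 → Q; chars IQ.
Square: 10.0422/2 → 5, 7.7244/1 → 7; chars 57.
Subsquare: 0.0422/0.0833333 → 0 → a, 0.7244/0.0416667 → 17 → r; chars ar.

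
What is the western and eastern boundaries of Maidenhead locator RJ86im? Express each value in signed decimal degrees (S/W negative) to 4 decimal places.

176.6667, 176.7500

Field R=17, J=9: +17·20° lon, +9·10° lat → SW at lon 160°, lat 0°.
Square 8, 6: +8·2° lon, +6·1° lat → SW at lon 176°, lat 6°.
Subsquare i=8, m=12: +8·0.0833333° lon, +12·0.0416667° lat → SW at lon 176.667°, lat 6.5°.
Cell spans 0.0833333° lon × 0.0416667° lat.
west 176.6667, east 176.7500.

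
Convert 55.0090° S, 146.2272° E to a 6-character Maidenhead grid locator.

QD34cx

Shift to the Maidenhead origin (180°W, 90°S): lon 326.2272, lat 34.9910.
Field: 326.2272/20 → 16 → Q, 34.9910/10 → 3 → D; chars QD.
Square: 6.2272/2 → 3, 4.9910/1 → 4; chars 34.
Subsquare: 0.2272/0.0833333 → 2 → c, 0.9910/0.0416667 → 23 → x; chars cx.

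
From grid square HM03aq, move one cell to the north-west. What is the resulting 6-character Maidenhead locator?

GM93xr

Longitude subsquare a = 0; −1 → -1, wraps to 23 = x, carry into square.
Longitude square 0; −1 → -1, wraps to 9, carry into field.
Longitude field H = 7; −1 → 6 = G.
Latitude subsquare q = 16; +1 → 17 = r.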